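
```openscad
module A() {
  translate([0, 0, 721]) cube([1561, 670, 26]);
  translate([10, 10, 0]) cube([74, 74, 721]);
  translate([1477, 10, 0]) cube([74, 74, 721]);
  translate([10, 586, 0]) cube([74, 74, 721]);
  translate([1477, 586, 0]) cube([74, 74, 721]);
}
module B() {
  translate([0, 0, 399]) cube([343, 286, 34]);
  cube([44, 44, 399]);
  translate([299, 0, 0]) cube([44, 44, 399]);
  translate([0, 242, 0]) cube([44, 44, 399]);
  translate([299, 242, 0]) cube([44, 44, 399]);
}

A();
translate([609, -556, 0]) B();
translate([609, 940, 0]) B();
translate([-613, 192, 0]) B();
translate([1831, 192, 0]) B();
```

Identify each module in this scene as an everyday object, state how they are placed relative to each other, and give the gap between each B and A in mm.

Each stool's nearest face is 270 mm from the table's bounding box.

A is a table. B is a stool. Four stools sit around the table at the −y, +y, −x, +x sides. The gap between each stool and the table is 270 mm.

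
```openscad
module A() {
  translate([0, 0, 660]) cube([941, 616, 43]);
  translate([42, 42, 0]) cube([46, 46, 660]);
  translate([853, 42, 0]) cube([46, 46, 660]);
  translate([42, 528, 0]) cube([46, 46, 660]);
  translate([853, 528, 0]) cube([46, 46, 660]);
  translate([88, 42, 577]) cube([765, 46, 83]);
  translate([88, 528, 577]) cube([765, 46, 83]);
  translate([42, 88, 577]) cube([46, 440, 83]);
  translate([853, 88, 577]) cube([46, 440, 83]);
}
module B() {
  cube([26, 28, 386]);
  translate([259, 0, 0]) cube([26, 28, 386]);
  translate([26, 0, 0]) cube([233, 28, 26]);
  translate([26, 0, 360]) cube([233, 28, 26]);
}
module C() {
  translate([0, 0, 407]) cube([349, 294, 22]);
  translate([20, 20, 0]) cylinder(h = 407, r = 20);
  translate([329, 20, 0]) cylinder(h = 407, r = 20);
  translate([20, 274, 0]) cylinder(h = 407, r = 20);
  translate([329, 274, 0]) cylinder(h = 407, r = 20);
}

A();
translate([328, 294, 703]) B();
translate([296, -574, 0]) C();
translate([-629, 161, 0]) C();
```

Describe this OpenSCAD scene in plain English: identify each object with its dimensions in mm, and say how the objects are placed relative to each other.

A is a table with a 941×616 mm rectangular top, 43 mm thick, top surface at z = 703 mm, supported by four 46×46 mm square legs, each inset 42 mm from the nearest pair of top edges, running from the floor. Four apron rails, 46 mm thick and 83 mm tall, run between adjacent legs with their top edges flush with the underside of the top and their outer faces flush with the legs' outer faces.

B is a picture frame with a 233×334 mm rectangular opening (x by z) and a uniform 26 mm border on every side. Frame depth is 28 mm along y. It is built from two vertical stiles running the full outside height and two horizontal rails spanning the gap between the stiles.

C is a four-legged stool. The seat is 349×294 mm, 22 mm thick, top at z = 429 mm. It stands on four round legs, each 40 mm in diameter, from z = 0 to the seat underside, each leg's axis is inset half a diameter from the nearest pair of seat edges (so the leg's bounding box is flush with the corner).

The picture frame is on top of the table, centred. Two stools sit around the table at the −y, −x sides.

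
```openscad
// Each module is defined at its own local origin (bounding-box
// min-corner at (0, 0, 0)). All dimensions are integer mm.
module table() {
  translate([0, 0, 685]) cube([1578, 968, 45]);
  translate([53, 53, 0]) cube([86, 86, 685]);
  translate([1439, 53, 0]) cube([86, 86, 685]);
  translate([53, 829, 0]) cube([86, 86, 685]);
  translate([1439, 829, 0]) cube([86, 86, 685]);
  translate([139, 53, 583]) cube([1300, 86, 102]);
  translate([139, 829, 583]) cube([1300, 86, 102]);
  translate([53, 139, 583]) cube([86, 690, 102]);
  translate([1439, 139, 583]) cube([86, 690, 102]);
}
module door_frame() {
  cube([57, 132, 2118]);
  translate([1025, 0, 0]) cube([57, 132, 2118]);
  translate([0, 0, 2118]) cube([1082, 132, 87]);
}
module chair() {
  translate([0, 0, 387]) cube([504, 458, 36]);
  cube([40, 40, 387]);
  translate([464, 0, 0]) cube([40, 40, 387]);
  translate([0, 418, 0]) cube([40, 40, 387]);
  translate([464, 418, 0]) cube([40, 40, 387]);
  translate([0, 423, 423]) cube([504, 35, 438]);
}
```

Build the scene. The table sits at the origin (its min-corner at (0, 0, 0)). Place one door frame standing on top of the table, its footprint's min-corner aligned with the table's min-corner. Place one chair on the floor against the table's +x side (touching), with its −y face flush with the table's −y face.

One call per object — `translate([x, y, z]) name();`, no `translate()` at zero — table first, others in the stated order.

table();
translate([0, 0, 730]) door_frame();
translate([1578, 0, 0]) chair();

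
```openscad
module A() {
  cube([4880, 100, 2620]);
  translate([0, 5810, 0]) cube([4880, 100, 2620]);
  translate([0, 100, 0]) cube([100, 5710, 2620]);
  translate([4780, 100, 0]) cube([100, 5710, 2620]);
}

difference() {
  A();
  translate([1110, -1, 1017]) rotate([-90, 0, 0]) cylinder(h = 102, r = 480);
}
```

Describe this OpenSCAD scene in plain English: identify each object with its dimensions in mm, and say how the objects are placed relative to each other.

A is the wall frame of a small rectangular building: four walls, each 2620 mm tall and 100 mm thick, enclosing a footprint 4880 mm (x) by 5910 mm (y) outside-to-outside, with no floor or roof. The front and back walls (the −y and +y sides) span the full width; the two side walls fit between them.

The house frame has a circular hole of radius 480 mm through its front wall, centred at (x = 1110, z = 1017).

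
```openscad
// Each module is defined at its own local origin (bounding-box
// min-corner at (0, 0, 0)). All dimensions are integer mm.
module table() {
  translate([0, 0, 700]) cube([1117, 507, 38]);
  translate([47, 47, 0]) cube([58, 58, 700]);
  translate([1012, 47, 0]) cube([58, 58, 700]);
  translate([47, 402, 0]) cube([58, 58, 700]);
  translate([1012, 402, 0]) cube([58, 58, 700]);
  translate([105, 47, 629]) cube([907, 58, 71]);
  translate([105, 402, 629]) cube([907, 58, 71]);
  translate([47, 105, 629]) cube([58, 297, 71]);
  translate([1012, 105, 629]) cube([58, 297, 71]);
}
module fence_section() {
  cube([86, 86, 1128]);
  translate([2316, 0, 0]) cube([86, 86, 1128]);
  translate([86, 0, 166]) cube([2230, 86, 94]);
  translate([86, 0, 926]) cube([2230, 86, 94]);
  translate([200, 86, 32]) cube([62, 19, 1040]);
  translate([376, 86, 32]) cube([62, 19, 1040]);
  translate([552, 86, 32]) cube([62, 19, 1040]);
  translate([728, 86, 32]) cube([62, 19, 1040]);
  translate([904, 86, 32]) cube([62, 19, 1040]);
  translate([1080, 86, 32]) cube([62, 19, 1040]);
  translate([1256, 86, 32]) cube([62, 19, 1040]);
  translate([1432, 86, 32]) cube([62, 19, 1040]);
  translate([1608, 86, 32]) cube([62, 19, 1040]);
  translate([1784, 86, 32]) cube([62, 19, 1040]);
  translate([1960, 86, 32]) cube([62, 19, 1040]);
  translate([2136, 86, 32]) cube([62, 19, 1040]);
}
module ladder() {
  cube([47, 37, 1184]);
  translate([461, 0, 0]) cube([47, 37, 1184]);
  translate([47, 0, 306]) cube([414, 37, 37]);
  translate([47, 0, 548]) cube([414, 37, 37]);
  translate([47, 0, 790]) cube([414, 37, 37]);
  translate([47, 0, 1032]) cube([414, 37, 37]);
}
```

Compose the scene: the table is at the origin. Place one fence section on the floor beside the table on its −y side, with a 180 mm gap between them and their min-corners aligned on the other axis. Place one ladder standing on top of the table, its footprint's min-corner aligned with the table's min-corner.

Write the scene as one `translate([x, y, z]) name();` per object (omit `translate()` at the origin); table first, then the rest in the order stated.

table();
translate([0, -285, 0]) fence_section();
translate([0, 0, 738]) ladder();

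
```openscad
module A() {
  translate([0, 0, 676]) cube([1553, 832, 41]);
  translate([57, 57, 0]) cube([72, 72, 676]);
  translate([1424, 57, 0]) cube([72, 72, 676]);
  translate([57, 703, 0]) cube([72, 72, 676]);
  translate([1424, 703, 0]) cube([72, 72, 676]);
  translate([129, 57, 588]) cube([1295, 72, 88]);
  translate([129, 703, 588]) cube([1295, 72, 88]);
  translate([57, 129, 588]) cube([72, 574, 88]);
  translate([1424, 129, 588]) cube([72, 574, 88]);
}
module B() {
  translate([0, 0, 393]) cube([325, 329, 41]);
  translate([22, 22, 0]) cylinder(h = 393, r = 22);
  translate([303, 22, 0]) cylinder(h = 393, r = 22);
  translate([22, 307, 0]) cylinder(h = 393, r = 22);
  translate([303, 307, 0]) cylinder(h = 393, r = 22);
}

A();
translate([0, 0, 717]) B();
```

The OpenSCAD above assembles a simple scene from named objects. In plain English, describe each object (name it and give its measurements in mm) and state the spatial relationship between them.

A is a table with a 1553×832 mm rectangular top, 41 mm thick, top surface at z = 717 mm, supported by four 72×72 mm square legs, each inset 57 mm from the nearest pair of top edges, running from the floor. Four apron rails, 72 mm thick and 88 mm tall, run between adjacent legs with their top edges flush with the underside of the top and their outer faces flush with the legs' outer faces.

B is a four-legged stool. The seat is 325×329 mm, 41 mm thick, top at z = 434 mm. It stands on four round legs, each 44 mm in diameter, from z = 0 to the seat underside, each leg's axis is inset half a diameter from the nearest pair of seat edges (so the leg's bounding box is flush with the corner).

The stool is on top of the table.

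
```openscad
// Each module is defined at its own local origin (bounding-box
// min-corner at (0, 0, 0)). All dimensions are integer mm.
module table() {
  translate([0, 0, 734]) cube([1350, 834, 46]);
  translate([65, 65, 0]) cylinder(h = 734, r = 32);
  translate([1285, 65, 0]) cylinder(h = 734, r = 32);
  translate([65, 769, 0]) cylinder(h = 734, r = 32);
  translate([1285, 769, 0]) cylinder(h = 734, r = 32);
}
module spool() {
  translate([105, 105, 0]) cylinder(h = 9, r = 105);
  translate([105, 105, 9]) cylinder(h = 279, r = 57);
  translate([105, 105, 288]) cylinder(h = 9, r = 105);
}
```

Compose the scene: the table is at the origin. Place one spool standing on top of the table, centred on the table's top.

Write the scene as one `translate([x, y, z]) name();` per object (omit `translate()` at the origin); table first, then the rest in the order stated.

table();
translate([570, 312, 780]) spool();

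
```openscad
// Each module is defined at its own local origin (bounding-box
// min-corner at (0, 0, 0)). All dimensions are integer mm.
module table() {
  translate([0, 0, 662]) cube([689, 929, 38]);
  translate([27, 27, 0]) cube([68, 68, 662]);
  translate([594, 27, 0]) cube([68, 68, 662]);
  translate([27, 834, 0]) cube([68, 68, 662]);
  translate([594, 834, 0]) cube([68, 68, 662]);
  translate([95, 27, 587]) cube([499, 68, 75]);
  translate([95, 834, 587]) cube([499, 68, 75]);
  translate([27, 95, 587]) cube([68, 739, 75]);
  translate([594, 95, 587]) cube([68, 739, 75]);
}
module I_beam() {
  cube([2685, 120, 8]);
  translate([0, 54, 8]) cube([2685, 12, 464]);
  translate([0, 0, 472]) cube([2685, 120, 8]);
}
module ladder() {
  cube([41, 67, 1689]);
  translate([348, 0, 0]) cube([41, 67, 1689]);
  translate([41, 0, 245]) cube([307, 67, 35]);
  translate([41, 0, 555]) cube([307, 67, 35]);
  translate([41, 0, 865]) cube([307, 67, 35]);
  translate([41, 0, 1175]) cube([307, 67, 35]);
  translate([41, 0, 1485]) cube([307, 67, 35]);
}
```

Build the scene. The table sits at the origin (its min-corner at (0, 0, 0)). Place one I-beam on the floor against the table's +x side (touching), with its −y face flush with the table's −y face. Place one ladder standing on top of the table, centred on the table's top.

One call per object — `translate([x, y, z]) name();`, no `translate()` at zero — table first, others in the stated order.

table();
translate([689, 0, 0]) I_beam();
translate([150, 431, 700]) ladder();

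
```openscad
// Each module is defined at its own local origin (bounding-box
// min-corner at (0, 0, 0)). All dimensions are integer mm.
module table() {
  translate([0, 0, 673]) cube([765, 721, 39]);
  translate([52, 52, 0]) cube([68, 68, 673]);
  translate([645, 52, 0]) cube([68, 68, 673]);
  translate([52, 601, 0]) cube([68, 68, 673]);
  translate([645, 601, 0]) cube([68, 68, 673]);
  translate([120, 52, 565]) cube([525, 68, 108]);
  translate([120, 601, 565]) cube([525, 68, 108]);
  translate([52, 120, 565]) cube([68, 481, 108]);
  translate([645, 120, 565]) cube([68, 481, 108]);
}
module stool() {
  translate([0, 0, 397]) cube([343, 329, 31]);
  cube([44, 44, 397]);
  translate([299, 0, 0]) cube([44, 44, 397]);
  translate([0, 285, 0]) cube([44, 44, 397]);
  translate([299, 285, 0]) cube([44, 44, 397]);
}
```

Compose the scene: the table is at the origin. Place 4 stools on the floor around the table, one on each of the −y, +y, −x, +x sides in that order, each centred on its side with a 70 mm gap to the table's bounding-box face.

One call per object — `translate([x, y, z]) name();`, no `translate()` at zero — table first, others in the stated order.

table();
translate([211, -399, 0]) stool();
translate([211, 791, 0]) stool();
translate([-413, 196, 0]) stool();
translate([835, 196, 0]) stool();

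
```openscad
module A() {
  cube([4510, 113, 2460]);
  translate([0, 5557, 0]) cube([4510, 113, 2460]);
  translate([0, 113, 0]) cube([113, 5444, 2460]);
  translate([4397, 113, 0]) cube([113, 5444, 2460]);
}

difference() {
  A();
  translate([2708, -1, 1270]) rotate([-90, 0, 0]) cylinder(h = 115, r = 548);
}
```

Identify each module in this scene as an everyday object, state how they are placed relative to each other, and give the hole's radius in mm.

The subtracted cylinder has r = 548 mm.

A is a house frame. The house frame has a circular hole through its front wall. The hole's radius is 548 mm.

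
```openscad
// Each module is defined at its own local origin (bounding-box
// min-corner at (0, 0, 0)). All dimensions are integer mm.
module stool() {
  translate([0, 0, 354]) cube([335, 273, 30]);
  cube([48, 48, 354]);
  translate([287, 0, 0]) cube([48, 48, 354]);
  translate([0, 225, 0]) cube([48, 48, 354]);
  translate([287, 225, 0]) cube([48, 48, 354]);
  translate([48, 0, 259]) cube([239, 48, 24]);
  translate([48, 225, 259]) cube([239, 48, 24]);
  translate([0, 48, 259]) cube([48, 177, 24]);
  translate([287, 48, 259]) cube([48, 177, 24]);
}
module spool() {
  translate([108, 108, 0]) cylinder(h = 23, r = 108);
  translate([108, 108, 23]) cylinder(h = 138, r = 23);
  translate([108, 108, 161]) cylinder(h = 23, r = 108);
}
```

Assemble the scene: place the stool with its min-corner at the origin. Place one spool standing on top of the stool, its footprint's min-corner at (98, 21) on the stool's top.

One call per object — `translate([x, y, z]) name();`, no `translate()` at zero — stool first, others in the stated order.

stool();
translate([98, 21, 384]) spool();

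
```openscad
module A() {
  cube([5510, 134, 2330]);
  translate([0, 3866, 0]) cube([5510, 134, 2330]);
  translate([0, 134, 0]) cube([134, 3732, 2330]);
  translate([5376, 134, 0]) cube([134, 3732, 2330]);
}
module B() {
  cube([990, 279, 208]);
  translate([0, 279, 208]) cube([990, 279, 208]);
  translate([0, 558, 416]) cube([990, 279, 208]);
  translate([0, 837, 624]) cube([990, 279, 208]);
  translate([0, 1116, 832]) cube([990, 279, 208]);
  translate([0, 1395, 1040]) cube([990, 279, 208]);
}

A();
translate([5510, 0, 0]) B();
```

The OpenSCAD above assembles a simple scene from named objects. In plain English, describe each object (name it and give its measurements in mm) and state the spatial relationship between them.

A is a box-shaped house frame (walls only): outside footprint 5510×4000 mm, wall height 2330 mm, wall thickness 134 mm. The two y-facing walls run the full x-width; the two x-facing walls fit between the inner faces of the y-facing walls.

B is a run of 6 identical solid stair steps. Each tread is 990×279 mm and each step block is 208 mm high. Step 1 rests on the floor; step k is offset from step 1 by (k−1)×279 mm in y and (k−1)×208 mm in z.

The staircase is against the house frame's +x side, with their −y faces flush.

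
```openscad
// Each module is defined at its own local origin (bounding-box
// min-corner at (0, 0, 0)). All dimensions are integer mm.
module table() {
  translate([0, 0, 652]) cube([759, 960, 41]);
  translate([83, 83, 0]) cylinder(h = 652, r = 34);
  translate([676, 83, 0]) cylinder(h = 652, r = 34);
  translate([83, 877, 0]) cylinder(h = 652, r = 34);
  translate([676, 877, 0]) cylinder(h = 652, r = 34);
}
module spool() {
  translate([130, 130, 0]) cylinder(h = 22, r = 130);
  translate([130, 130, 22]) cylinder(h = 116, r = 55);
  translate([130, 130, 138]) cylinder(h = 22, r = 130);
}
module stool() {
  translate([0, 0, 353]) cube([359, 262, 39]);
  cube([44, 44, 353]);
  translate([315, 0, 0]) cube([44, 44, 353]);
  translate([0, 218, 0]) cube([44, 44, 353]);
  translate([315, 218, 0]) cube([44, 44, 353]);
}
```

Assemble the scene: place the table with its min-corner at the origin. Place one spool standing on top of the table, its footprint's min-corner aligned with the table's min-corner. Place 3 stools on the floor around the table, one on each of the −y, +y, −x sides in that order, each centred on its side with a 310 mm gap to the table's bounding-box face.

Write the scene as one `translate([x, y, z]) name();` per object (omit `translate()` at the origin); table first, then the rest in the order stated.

table();
translate([0, 0, 693]) spool();
translate([200, -572, 0]) stool();
translate([200, 1270, 0]) stool();
translate([-669, 349, 0]) stool();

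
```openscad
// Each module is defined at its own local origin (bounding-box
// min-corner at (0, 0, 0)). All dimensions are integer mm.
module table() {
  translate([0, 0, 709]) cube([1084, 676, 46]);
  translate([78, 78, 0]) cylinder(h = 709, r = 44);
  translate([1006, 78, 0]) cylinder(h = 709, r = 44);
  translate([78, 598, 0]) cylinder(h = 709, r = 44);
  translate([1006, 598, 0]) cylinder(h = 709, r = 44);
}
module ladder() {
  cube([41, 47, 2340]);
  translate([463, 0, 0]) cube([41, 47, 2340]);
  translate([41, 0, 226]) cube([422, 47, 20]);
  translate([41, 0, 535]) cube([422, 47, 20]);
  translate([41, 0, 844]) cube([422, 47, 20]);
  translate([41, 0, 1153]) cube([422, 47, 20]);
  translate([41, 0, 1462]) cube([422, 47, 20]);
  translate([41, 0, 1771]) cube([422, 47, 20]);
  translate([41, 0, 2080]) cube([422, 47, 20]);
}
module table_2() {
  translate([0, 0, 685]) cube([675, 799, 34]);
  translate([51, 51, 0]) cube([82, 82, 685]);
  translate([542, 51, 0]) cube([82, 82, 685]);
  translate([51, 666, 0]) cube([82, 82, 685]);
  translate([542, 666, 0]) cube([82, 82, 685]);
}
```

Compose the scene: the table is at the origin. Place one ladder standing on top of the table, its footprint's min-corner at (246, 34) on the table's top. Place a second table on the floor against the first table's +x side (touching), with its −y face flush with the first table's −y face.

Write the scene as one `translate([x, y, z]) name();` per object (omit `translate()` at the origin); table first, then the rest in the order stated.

table();
translate([246, 34, 755]) ladder();
translate([1084, 0, 0]) table_2();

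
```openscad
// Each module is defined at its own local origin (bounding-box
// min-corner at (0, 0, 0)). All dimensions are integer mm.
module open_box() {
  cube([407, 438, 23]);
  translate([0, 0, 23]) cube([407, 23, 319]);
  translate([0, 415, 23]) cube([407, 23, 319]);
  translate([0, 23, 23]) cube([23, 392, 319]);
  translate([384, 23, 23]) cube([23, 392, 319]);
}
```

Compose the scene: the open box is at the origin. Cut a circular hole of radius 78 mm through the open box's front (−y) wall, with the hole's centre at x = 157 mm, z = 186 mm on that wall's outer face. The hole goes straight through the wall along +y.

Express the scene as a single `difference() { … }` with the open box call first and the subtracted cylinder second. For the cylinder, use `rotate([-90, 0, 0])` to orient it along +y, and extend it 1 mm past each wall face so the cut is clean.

difference() {
  open_box();
  translate([157, -1, 186]) rotate([-90, 0, 0]) cylinder(h = 25, r = 78);
}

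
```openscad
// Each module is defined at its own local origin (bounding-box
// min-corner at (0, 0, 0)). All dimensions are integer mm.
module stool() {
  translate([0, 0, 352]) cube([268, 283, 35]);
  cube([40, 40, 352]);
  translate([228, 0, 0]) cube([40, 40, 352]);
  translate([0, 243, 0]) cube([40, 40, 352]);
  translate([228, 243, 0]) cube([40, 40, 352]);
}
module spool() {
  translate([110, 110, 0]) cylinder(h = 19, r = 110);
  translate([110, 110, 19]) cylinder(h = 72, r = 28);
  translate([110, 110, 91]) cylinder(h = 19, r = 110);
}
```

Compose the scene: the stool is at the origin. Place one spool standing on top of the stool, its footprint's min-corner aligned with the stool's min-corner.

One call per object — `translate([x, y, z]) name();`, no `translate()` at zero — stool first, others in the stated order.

stool();
translate([0, 0, 387]) spool();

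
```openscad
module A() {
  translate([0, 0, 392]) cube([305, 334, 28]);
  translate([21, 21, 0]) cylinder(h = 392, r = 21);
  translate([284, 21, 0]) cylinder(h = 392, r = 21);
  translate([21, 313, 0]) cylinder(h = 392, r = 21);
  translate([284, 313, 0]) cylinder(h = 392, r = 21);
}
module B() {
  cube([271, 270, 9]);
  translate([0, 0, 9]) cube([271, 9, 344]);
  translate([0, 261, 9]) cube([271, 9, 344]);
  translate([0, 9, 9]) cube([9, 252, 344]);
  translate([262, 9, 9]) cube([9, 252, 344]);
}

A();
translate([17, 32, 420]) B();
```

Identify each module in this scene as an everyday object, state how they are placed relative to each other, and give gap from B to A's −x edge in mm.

A is a stool. B is an open box. The open box is on top of the stool, centred. The gap from the open box to the stool's −x edge is 17 mm.

The open box's min-x is at 17; the stool's min-x is 0; gap = 17 mm.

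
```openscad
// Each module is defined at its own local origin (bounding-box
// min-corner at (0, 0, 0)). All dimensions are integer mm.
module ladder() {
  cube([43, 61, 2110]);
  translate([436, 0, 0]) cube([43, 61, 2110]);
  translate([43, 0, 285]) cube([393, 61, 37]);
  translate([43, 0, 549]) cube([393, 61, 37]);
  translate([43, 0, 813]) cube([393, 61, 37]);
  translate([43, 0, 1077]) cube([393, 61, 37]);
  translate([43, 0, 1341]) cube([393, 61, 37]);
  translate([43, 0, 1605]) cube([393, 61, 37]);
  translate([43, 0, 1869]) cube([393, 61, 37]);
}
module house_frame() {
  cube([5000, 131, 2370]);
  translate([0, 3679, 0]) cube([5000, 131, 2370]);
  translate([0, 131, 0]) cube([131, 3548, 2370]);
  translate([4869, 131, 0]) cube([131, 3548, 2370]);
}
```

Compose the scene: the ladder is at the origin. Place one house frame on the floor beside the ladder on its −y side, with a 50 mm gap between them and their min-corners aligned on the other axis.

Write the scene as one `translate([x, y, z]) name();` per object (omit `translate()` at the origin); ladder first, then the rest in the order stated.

ladder();
translate([0, -3860, 0]) house_frame();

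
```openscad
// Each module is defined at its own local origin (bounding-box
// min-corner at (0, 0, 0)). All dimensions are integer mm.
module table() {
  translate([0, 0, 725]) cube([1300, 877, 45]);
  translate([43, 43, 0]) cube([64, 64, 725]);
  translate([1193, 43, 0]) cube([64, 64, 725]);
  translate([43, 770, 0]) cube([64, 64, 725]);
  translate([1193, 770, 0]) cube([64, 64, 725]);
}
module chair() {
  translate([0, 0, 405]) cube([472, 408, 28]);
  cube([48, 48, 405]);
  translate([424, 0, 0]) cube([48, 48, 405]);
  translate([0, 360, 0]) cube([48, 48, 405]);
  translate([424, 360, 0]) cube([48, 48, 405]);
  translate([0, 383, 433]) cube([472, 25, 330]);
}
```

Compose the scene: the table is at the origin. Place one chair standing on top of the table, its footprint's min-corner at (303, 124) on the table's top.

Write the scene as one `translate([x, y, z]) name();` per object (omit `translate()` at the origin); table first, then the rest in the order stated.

table();
translate([303, 124, 770]) chair();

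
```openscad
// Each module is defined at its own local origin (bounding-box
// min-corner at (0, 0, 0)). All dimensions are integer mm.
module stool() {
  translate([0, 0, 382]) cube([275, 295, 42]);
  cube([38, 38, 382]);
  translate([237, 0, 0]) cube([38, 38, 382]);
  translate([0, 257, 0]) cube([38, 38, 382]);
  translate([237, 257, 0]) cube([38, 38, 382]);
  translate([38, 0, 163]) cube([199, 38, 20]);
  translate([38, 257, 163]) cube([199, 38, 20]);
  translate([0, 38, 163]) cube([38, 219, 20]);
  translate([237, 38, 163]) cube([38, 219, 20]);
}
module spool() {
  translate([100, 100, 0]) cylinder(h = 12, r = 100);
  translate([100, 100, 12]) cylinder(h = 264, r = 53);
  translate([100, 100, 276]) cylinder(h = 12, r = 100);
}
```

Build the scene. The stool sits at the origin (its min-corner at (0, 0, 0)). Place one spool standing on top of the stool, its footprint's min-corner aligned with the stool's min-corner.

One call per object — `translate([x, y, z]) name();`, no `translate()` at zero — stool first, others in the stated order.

stool();
translate([0, 0, 424]) spool();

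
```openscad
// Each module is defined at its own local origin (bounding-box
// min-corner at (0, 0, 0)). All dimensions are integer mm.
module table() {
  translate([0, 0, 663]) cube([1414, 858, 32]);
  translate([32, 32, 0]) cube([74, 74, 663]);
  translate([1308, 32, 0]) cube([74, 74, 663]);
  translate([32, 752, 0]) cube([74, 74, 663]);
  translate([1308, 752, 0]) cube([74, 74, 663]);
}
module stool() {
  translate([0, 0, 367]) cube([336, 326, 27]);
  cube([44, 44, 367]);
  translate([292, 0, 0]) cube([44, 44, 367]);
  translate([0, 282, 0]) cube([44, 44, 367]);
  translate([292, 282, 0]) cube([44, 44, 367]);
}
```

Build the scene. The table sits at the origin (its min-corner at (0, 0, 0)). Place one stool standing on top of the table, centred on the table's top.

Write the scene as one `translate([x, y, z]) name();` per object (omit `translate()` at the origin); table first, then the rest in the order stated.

table();
translate([539, 266, 695]) stool();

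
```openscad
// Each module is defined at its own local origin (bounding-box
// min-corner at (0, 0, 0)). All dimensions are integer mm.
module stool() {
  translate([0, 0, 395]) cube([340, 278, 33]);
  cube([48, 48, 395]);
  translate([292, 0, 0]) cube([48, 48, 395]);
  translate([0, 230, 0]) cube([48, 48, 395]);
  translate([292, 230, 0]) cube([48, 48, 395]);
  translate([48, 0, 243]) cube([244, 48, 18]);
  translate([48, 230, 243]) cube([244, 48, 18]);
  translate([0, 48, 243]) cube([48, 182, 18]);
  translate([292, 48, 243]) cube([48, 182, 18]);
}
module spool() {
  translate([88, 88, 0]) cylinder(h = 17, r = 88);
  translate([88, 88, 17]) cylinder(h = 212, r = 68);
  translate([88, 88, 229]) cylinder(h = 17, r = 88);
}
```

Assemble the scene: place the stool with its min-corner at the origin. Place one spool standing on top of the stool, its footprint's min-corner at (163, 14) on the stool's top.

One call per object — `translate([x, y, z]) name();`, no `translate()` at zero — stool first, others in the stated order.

stool();
translate([163, 14, 428]) spool();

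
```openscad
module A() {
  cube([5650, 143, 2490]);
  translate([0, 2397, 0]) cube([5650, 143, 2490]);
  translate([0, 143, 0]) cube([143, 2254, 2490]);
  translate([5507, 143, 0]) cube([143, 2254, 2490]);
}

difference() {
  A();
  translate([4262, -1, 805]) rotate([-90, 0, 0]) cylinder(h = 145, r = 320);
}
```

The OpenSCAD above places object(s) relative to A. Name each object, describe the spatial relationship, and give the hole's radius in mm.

A is a house frame. The house frame has a circular hole through its front wall. The hole's radius is 320 mm.

The subtracted cylinder has r = 320 mm.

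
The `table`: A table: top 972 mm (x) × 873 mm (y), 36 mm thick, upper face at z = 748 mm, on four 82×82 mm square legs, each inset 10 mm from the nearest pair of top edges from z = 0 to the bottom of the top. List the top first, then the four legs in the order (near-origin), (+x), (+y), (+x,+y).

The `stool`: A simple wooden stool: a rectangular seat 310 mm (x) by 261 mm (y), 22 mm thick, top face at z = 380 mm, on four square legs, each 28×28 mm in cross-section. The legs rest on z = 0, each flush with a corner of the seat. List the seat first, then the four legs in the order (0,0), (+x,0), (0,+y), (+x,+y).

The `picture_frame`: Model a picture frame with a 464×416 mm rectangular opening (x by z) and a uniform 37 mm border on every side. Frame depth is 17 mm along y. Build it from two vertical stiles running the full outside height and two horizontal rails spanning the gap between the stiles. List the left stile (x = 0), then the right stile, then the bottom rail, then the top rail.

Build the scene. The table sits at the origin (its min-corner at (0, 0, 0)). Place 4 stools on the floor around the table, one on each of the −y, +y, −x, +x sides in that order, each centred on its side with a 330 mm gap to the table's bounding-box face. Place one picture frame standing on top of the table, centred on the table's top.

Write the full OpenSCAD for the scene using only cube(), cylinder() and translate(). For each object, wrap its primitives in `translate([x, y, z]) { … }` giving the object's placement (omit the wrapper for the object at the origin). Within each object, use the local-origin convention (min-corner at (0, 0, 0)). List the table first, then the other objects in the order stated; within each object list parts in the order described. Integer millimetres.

translate([0, 0, 712]) cube([972, 873, 36]);
translate([10, 10, 0]) cube([82, 82, 712]);
translate([880, 10, 0]) cube([82, 82, 712]);
translate([10, 781, 0]) cube([82, 82, 712]);
translate([880, 781, 0]) cube([82, 82, 712]);
translate([331, -591, 0]) {
  translate([0, 0, 358]) cube([310, 261, 22]);
  cube([28, 28, 358]);
  translate([282, 0, 0]) cube([28, 28, 358]);
  translate([0, 233, 0]) cube([28, 28, 358]);
  translate([282, 233, 0]) cube([28, 28, 358]);
}
translate([331, 1203, 0]) {
  translate([0, 0, 358]) cube([310, 261, 22]);
  cube([28, 28, 358]);
  translate([282, 0, 0]) cube([28, 28, 358]);
  translate([0, 233, 0]) cube([28, 28, 358]);
  translate([282, 233, 0]) cube([28, 28, 358]);
}
translate([-640, 306, 0]) {
  translate([0, 0, 358]) cube([310, 261, 22]);
  cube([28, 28, 358]);
  translate([282, 0, 0]) cube([28, 28, 358]);
  translate([0, 233, 0]) cube([28, 28, 358]);
  translate([282, 233, 0]) cube([28, 28, 358]);
}
translate([1302, 306, 0]) {
  translate([0, 0, 358]) cube([310, 261, 22]);
  cube([28, 28, 358]);
  translate([282, 0, 0]) cube([28, 28, 358]);
  translate([0, 233, 0]) cube([28, 28, 358]);
  translate([282, 233, 0]) cube([28, 28, 358]);
}
translate([217, 428, 748]) {
  cube([37, 17, 490]);
  translate([501, 0, 0]) cube([37, 17, 490]);
  translate([37, 0, 0]) cube([464, 17, 37]);
  translate([37, 0, 453]) cube([464, 17, 37]);
}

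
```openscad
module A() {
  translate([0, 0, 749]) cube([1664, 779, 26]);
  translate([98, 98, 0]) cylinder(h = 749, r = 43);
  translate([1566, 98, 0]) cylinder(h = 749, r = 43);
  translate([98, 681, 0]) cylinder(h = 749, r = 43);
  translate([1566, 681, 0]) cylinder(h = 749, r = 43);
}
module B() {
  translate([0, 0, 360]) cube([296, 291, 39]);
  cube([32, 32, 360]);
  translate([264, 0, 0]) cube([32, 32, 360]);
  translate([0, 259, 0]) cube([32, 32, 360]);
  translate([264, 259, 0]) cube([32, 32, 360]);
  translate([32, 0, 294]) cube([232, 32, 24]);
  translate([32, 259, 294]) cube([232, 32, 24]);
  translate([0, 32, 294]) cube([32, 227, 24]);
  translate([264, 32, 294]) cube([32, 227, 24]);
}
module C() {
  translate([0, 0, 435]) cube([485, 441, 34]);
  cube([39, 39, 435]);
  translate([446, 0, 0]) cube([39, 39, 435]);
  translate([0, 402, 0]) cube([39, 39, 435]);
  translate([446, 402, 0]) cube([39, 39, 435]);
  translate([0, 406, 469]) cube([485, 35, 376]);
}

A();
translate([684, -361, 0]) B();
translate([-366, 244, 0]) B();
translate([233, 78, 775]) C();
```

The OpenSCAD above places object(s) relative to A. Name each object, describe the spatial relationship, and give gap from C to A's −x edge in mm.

A is a table. B is a stool. C is a chair. Two stools sit around the table at the −y, −x sides. The chair is on top of the table. The gap from the chair to the table's −x edge is 233 mm.

The chair's min-x is at 233; the table's min-x is 0; gap = 233 mm.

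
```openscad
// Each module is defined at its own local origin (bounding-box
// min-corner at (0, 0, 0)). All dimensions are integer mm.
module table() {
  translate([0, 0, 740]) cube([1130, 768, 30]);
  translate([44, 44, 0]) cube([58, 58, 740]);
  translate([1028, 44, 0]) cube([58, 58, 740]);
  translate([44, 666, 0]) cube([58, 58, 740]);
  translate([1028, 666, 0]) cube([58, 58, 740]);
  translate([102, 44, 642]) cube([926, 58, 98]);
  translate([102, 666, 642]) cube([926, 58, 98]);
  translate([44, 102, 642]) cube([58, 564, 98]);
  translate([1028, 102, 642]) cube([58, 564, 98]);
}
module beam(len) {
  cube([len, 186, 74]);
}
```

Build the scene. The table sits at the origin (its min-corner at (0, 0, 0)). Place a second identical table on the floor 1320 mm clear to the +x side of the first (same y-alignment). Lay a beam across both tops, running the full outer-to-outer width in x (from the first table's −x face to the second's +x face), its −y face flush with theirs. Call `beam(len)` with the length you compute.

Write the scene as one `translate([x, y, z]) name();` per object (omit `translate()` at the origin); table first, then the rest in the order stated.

table();
translate([2450, 0, 0]) table();
translate([0, 0, 770]) beam(3580);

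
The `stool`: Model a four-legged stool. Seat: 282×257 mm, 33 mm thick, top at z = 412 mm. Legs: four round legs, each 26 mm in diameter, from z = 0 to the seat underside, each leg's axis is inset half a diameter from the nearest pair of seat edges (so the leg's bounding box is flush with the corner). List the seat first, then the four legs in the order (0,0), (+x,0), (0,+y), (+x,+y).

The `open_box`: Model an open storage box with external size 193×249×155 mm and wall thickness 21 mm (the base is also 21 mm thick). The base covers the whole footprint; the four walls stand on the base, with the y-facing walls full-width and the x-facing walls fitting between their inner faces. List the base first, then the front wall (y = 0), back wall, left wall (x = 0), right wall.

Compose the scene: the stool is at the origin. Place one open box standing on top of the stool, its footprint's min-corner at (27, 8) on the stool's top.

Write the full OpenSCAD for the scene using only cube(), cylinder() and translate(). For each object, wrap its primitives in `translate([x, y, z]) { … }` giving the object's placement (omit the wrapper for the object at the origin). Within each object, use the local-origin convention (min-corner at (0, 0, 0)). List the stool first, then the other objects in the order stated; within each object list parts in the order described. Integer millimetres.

translate([0, 0, 379]) cube([282, 257, 33]);
translate([13, 13, 0]) cylinder(h = 379, r = 13);
translate([269, 13, 0]) cylinder(h = 379, r = 13);
translate([13, 244, 0]) cylinder(h = 379, r = 13);
translate([269, 244, 0]) cylinder(h = 379, r = 13);
translate([27, 8, 412]) {
  cube([193, 249, 21]);
  translate([0, 0, 21]) cube([193, 21, 134]);
  translate([0, 228, 21]) cube([193, 21, 134]);
  translate([0, 21, 21]) cube([21, 207, 134]);
  translate([172, 21, 21]) cube([21, 207, 134]);
}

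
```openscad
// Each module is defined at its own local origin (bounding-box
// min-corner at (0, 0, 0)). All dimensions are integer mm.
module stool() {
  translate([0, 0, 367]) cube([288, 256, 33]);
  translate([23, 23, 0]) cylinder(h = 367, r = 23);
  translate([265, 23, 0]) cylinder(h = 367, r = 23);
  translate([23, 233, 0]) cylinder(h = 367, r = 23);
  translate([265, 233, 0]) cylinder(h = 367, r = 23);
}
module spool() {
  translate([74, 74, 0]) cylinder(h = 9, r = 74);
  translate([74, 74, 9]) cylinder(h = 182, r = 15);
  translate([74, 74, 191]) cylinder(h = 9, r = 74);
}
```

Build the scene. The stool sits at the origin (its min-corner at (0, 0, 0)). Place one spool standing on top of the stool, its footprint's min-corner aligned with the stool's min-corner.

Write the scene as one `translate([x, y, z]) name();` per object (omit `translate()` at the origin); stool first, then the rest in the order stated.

stool();
translate([0, 0, 400]) spool();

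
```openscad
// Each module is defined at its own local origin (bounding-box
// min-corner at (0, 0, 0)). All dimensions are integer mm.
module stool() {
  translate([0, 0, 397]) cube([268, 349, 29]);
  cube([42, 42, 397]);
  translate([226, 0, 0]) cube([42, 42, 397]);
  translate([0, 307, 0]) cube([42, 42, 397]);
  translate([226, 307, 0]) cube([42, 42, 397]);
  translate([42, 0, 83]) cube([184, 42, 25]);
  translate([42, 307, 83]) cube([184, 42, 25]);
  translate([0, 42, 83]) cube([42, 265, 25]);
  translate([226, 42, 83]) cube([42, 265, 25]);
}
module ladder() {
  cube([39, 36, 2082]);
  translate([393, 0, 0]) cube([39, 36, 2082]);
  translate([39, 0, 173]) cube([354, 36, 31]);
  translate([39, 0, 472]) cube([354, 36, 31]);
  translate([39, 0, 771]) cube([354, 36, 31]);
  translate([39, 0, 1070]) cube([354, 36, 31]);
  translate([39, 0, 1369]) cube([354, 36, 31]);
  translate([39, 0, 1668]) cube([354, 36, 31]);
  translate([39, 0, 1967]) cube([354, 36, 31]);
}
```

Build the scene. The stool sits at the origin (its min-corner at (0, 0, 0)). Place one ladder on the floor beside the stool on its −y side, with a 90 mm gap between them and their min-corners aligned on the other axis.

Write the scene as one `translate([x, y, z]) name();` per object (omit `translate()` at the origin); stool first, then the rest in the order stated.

stool();
translate([0, -126, 0]) ladder();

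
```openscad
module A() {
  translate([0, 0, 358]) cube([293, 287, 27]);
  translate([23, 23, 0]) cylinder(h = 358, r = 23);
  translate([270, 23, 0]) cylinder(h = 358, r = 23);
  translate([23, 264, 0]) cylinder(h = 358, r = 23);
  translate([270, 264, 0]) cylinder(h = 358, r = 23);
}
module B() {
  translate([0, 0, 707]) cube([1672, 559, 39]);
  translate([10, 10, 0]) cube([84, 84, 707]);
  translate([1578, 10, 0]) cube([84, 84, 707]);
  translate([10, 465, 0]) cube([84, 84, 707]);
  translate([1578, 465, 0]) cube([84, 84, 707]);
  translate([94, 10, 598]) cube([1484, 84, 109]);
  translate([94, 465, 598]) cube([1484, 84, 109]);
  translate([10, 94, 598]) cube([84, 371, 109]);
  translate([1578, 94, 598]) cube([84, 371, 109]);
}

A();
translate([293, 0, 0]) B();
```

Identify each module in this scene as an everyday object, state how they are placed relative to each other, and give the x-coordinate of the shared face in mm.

The stool's +x face and the table's −x face are both at x = 293 mm.

A is a stool. B is a table. The table is against the stool's +x side, with their −y faces flush. The x-coordinate of the shared face is 293 mm.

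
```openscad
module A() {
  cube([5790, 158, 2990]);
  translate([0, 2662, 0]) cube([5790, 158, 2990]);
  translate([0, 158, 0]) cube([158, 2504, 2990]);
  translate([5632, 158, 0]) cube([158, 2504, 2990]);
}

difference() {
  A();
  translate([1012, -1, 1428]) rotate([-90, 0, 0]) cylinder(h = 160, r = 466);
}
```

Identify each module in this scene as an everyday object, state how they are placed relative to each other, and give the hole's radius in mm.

The subtracted cylinder has r = 466 mm.

A is a house frame. The house frame has a circular hole through its front wall. The hole's radius is 466 mm.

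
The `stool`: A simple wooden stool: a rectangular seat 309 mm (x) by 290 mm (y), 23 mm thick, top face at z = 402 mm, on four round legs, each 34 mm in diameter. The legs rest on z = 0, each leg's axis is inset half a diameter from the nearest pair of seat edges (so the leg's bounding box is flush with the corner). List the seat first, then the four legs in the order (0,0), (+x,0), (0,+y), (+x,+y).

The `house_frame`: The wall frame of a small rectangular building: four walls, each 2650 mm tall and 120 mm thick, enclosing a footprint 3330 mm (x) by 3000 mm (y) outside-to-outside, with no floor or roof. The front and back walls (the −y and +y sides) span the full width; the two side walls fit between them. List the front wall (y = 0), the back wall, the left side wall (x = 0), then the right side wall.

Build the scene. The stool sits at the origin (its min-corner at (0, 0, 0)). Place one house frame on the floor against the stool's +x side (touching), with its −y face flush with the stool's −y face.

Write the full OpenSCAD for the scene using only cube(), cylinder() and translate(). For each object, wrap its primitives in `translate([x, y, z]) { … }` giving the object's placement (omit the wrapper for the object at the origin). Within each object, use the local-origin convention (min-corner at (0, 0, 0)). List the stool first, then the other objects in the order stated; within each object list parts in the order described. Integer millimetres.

translate([0, 0, 379]) cube([309, 290, 23]);
translate([17, 17, 0]) cylinder(h = 379, r = 17);
translate([292, 17, 0]) cylinder(h = 379, r = 17);
translate([17, 273, 0]) cylinder(h = 379, r = 17);
translate([292, 273, 0]) cylinder(h = 379, r = 17);
translate([309, 0, 0]) {
  cube([3330, 120, 2650]);
  translate([0, 2880, 0]) cube([3330, 120, 2650]);
  translate([0, 120, 0]) cube([120, 2760, 2650]);
  translate([3210, 120, 0]) cube([120, 2760, 2650]);
}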